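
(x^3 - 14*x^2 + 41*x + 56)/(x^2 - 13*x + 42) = (x^2 - 7*x - 8)/(x - 6)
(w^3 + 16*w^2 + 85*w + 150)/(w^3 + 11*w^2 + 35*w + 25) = (w + 6)/(w + 1)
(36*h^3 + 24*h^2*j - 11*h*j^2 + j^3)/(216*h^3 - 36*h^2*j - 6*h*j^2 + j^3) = (h + j)/(6*h + j)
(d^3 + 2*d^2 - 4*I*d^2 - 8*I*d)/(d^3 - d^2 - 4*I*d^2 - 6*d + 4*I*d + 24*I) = d/(d - 3)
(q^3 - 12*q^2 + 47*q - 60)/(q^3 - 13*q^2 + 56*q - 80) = (q - 3)/(q - 4)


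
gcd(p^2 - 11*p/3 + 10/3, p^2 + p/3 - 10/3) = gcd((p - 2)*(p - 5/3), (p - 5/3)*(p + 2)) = p - 5/3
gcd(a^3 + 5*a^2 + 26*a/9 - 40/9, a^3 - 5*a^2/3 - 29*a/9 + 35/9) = a + 5/3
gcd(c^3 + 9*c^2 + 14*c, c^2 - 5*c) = c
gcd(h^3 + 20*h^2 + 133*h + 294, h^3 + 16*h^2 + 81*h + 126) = h^2 + 13*h + 42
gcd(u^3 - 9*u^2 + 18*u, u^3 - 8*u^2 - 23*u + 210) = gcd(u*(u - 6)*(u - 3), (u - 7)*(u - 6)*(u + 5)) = u - 6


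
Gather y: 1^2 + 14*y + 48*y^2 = 48*y^2 + 14*y + 1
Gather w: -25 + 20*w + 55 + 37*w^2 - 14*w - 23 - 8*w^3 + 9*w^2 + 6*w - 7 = -8*w^3 + 46*w^2 + 12*w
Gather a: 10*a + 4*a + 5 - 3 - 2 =14*a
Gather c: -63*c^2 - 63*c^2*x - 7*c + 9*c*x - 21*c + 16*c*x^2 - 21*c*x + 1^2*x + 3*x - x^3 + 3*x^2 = c^2*(-63*x - 63) + c*(16*x^2 - 12*x - 28) - x^3 + 3*x^2 + 4*x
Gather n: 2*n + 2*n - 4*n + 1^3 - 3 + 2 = 0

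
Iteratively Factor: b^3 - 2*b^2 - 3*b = (b - 3)*(b^2 + b) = (b - 3)*(b + 1)*(b)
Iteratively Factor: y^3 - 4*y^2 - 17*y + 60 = (y - 3)*(y^2 - y - 20) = (y - 3)*(y + 4)*(y - 5)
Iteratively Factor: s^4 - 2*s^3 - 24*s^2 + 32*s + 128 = (s - 4)*(s^3 + 2*s^2 - 16*s - 32) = (s - 4)^2*(s^2 + 6*s + 8) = (s - 4)^2*(s + 4)*(s + 2)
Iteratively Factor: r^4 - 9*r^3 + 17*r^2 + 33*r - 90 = (r + 2)*(r^3 - 11*r^2 + 39*r - 45) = (r - 3)*(r + 2)*(r^2 - 8*r + 15) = (r - 3)^2*(r + 2)*(r - 5)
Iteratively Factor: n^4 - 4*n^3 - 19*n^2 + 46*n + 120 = (n - 4)*(n^3 - 19*n - 30) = (n - 5)*(n - 4)*(n^2 + 5*n + 6) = (n - 5)*(n - 4)*(n + 3)*(n + 2)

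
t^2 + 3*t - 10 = (t - 2)*(t + 5)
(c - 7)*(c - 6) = c^2 - 13*c + 42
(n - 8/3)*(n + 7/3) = n^2 - n/3 - 56/9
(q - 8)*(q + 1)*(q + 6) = q^3 - q^2 - 50*q - 48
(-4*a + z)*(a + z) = -4*a^2 - 3*a*z + z^2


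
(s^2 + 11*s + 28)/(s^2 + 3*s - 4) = (s + 7)/(s - 1)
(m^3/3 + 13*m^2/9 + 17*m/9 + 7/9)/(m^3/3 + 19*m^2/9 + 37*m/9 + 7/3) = (m + 1)/(m + 3)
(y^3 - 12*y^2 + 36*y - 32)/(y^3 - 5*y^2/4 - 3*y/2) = 4*(y^2 - 10*y + 16)/(y*(4*y + 3))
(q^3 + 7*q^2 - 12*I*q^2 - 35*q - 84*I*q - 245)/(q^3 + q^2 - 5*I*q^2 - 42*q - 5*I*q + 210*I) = (q - 7*I)/(q - 6)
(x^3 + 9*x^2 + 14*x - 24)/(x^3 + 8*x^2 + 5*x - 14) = (x^2 + 10*x + 24)/(x^2 + 9*x + 14)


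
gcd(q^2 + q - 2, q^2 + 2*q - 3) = q - 1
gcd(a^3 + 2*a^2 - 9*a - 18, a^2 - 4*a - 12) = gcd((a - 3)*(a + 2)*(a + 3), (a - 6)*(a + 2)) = a + 2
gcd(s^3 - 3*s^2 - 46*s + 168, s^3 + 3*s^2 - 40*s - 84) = s^2 + s - 42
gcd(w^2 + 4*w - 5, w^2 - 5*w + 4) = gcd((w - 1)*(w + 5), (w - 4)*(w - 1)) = w - 1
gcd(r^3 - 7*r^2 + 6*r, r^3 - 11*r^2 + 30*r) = r^2 - 6*r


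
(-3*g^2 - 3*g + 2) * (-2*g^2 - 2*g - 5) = 6*g^4 + 12*g^3 + 17*g^2 + 11*g - 10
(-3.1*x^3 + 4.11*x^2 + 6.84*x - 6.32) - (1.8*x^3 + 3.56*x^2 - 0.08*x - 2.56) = -4.9*x^3 + 0.55*x^2 + 6.92*x - 3.76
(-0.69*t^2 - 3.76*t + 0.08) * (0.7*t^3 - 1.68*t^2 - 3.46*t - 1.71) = -0.483*t^5 - 1.4728*t^4 + 8.7602*t^3 + 14.0551*t^2 + 6.1528*t - 0.1368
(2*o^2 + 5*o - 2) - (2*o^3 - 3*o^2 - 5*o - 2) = -2*o^3 + 5*o^2 + 10*o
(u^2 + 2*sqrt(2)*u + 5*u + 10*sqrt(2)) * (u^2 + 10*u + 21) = u^4 + 2*sqrt(2)*u^3 + 15*u^3 + 30*sqrt(2)*u^2 + 71*u^2 + 105*u + 142*sqrt(2)*u + 210*sqrt(2)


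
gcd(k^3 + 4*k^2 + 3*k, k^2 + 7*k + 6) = k + 1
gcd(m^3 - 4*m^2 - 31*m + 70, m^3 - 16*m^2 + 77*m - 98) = m^2 - 9*m + 14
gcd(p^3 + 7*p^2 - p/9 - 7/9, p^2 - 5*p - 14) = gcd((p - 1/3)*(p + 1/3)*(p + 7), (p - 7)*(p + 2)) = 1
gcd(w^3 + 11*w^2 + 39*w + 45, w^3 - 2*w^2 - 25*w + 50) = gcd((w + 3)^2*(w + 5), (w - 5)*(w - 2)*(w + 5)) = w + 5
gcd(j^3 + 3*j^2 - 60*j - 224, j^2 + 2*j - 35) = j + 7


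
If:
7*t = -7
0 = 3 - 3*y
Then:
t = -1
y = 1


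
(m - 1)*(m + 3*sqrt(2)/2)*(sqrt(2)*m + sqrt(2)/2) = sqrt(2)*m^3 - sqrt(2)*m^2/2 + 3*m^2 - 3*m/2 - sqrt(2)*m/2 - 3/2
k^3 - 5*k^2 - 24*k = k*(k - 8)*(k + 3)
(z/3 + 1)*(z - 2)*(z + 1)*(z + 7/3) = z^4/3 + 13*z^3/9 - z^2/9 - 53*z/9 - 14/3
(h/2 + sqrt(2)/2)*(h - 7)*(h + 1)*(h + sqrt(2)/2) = h^4/2 - 3*h^3 + 3*sqrt(2)*h^3/4 - 9*sqrt(2)*h^2/2 - 3*h^2 - 21*sqrt(2)*h/4 - 3*h - 7/2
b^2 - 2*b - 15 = (b - 5)*(b + 3)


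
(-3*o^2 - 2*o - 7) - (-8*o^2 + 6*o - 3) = 5*o^2 - 8*o - 4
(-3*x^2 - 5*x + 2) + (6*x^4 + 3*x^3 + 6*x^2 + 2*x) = 6*x^4 + 3*x^3 + 3*x^2 - 3*x + 2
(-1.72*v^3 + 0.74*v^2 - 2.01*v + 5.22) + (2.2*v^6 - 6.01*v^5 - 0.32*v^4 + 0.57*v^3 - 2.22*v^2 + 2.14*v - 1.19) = 2.2*v^6 - 6.01*v^5 - 0.32*v^4 - 1.15*v^3 - 1.48*v^2 + 0.13*v + 4.03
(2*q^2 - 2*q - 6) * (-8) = -16*q^2 + 16*q + 48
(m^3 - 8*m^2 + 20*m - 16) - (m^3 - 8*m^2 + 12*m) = 8*m - 16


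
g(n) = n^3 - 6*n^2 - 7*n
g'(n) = 3*n^2 - 12*n - 7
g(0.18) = -1.45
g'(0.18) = -9.06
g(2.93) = -46.87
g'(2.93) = -16.41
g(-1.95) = -16.58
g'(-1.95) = 27.81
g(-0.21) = 1.20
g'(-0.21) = -4.35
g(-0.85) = 1.00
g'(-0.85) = 5.37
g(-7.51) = -709.40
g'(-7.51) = 252.32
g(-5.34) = -285.99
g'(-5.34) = 142.63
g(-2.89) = -54.02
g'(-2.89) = 52.74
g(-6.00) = -390.00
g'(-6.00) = 173.00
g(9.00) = 180.00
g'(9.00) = 128.00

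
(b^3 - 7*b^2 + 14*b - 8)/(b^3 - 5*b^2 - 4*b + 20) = (b^2 - 5*b + 4)/(b^2 - 3*b - 10)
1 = 1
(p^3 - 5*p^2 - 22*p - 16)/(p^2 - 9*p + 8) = (p^2 + 3*p + 2)/(p - 1)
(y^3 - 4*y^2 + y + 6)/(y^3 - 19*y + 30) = (y + 1)/(y + 5)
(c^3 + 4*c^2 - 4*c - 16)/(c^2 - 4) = c + 4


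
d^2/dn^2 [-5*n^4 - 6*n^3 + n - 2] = 12*n*(-5*n - 3)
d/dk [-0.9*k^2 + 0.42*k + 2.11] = 0.42 - 1.8*k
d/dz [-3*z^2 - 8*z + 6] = -6*z - 8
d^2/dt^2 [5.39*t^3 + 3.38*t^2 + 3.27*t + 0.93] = 32.34*t + 6.76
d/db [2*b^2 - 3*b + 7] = 4*b - 3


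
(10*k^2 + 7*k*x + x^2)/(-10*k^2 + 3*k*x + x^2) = (2*k + x)/(-2*k + x)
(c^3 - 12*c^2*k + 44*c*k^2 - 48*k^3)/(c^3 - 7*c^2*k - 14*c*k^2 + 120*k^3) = (c^2 - 6*c*k + 8*k^2)/(c^2 - c*k - 20*k^2)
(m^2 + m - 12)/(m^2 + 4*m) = (m - 3)/m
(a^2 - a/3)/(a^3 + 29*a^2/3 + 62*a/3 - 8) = a/(a^2 + 10*a + 24)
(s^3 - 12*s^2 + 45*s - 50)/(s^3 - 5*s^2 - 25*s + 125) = (s - 2)/(s + 5)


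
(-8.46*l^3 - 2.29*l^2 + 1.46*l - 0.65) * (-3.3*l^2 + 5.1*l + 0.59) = 27.918*l^5 - 35.589*l^4 - 21.4884*l^3 + 8.2399*l^2 - 2.4536*l - 0.3835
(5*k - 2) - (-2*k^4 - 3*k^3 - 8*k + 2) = 2*k^4 + 3*k^3 + 13*k - 4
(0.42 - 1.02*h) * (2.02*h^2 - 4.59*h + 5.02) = -2.0604*h^3 + 5.5302*h^2 - 7.0482*h + 2.1084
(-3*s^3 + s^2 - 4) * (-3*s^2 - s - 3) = 9*s^5 + 8*s^3 + 9*s^2 + 4*s + 12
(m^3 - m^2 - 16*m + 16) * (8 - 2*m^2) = -2*m^5 + 2*m^4 + 40*m^3 - 40*m^2 - 128*m + 128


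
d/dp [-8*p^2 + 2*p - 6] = 2 - 16*p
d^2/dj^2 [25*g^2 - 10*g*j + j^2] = 2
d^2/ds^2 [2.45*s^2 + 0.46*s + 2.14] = 4.90000000000000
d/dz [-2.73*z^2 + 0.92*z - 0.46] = 0.92 - 5.46*z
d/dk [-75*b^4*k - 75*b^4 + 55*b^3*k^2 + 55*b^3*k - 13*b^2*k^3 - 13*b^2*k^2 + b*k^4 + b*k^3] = b*(-75*b^3 + 110*b^2*k + 55*b^2 - 39*b*k^2 - 26*b*k + 4*k^3 + 3*k^2)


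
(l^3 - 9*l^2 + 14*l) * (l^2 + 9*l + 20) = l^5 - 47*l^3 - 54*l^2 + 280*l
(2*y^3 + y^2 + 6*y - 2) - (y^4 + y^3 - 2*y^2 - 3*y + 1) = -y^4 + y^3 + 3*y^2 + 9*y - 3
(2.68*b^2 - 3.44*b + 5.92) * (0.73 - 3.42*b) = -9.1656*b^3 + 13.7212*b^2 - 22.7576*b + 4.3216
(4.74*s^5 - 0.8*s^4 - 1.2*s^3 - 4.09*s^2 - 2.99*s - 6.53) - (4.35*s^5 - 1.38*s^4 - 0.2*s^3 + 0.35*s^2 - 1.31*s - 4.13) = 0.390000000000001*s^5 + 0.58*s^4 - 1.0*s^3 - 4.44*s^2 - 1.68*s - 2.4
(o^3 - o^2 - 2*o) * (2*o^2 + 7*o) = 2*o^5 + 5*o^4 - 11*o^3 - 14*o^2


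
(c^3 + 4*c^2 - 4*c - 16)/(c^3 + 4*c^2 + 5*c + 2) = (c^2 + 2*c - 8)/(c^2 + 2*c + 1)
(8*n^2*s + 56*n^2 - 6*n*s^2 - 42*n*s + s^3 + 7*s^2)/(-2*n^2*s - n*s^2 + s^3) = (-4*n*s - 28*n + s^2 + 7*s)/(s*(n + s))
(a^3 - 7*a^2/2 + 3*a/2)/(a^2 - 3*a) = a - 1/2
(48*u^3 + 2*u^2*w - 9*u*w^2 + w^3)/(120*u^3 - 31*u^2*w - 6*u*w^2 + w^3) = (2*u + w)/(5*u + w)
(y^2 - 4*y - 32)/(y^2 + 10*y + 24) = (y - 8)/(y + 6)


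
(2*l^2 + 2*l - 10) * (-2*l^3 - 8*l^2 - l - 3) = -4*l^5 - 20*l^4 + 2*l^3 + 72*l^2 + 4*l + 30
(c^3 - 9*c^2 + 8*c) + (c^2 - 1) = c^3 - 8*c^2 + 8*c - 1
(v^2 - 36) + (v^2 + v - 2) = 2*v^2 + v - 38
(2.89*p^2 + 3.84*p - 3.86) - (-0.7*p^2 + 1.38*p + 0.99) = 3.59*p^2 + 2.46*p - 4.85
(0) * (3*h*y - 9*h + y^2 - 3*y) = 0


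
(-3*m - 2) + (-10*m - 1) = -13*m - 3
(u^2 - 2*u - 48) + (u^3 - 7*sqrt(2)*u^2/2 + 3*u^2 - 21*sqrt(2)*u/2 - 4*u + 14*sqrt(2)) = u^3 - 7*sqrt(2)*u^2/2 + 4*u^2 - 21*sqrt(2)*u/2 - 6*u - 48 + 14*sqrt(2)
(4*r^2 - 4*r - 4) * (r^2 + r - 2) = 4*r^4 - 16*r^2 + 4*r + 8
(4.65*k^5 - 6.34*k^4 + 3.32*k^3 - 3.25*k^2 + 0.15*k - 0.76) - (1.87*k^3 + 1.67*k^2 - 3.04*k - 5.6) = 4.65*k^5 - 6.34*k^4 + 1.45*k^3 - 4.92*k^2 + 3.19*k + 4.84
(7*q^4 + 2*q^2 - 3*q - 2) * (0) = 0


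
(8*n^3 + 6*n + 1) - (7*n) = 8*n^3 - n + 1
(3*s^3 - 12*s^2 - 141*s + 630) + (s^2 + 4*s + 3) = 3*s^3 - 11*s^2 - 137*s + 633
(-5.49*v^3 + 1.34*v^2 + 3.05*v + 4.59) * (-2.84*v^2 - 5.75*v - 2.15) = 15.5916*v^5 + 27.7619*v^4 - 4.5635*v^3 - 33.4541*v^2 - 32.95*v - 9.8685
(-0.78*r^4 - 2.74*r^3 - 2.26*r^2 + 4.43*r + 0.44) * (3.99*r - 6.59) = -3.1122*r^5 - 5.7924*r^4 + 9.0392*r^3 + 32.5691*r^2 - 27.4381*r - 2.8996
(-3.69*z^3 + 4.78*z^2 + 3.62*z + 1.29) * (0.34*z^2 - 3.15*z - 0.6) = -1.2546*z^5 + 13.2487*z^4 - 11.6122*z^3 - 13.8324*z^2 - 6.2355*z - 0.774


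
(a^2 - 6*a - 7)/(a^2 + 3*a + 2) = (a - 7)/(a + 2)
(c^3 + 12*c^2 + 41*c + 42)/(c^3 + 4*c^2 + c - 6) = (c + 7)/(c - 1)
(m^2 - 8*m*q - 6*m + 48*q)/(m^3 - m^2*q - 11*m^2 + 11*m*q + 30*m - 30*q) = (-m + 8*q)/(-m^2 + m*q + 5*m - 5*q)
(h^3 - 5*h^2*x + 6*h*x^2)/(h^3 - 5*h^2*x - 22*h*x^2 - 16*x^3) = h*(-h^2 + 5*h*x - 6*x^2)/(-h^3 + 5*h^2*x + 22*h*x^2 + 16*x^3)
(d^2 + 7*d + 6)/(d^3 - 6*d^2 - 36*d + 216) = (d + 1)/(d^2 - 12*d + 36)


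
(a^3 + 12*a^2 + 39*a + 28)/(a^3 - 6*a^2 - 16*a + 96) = (a^2 + 8*a + 7)/(a^2 - 10*a + 24)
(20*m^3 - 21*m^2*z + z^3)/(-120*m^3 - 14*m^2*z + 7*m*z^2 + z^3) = (-m + z)/(6*m + z)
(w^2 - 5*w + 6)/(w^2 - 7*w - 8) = (-w^2 + 5*w - 6)/(-w^2 + 7*w + 8)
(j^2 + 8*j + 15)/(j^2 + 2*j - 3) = (j + 5)/(j - 1)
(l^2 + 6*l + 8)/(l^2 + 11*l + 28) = (l + 2)/(l + 7)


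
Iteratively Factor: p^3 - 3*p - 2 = (p + 1)*(p^2 - p - 2) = (p - 2)*(p + 1)*(p + 1)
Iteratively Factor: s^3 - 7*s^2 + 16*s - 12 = (s - 2)*(s^2 - 5*s + 6) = (s - 2)^2*(s - 3)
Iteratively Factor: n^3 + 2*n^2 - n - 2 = (n + 2)*(n^2 - 1) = (n - 1)*(n + 2)*(n + 1)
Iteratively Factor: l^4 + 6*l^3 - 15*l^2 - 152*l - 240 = (l + 4)*(l^3 + 2*l^2 - 23*l - 60) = (l + 3)*(l + 4)*(l^2 - l - 20) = (l + 3)*(l + 4)^2*(l - 5)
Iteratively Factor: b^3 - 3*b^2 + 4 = (b + 1)*(b^2 - 4*b + 4) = (b - 2)*(b + 1)*(b - 2)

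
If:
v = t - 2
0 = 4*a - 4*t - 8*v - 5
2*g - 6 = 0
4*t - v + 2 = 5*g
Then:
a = 33/4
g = 3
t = 11/3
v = 5/3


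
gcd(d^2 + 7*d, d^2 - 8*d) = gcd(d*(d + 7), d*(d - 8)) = d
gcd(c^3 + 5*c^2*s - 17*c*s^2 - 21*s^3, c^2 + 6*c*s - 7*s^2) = c + 7*s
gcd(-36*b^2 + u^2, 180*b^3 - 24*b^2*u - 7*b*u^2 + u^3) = -6*b + u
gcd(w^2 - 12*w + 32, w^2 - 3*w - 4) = w - 4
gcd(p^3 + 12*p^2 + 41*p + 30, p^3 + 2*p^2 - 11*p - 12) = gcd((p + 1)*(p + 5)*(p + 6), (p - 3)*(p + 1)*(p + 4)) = p + 1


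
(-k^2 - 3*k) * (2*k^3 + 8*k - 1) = -2*k^5 - 6*k^4 - 8*k^3 - 23*k^2 + 3*k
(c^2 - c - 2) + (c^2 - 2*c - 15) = 2*c^2 - 3*c - 17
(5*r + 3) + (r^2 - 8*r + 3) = r^2 - 3*r + 6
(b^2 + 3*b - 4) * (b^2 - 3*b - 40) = b^4 - 53*b^2 - 108*b + 160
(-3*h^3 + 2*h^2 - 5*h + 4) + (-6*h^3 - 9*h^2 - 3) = -9*h^3 - 7*h^2 - 5*h + 1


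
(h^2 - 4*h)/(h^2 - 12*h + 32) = h/(h - 8)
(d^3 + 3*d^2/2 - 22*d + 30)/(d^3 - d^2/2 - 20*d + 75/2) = (d^2 + 4*d - 12)/(d^2 + 2*d - 15)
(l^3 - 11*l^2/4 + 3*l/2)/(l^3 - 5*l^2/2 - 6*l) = (-4*l^2 + 11*l - 6)/(2*(-2*l^2 + 5*l + 12))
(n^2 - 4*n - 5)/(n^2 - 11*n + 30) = (n + 1)/(n - 6)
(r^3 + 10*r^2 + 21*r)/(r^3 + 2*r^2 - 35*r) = (r + 3)/(r - 5)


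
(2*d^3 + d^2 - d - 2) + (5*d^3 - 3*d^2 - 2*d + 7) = 7*d^3 - 2*d^2 - 3*d + 5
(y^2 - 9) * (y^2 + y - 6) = y^4 + y^3 - 15*y^2 - 9*y + 54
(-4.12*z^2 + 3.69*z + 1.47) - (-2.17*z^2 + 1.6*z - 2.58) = -1.95*z^2 + 2.09*z + 4.05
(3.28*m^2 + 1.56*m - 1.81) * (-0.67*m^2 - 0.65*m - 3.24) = -2.1976*m^4 - 3.1772*m^3 - 10.4285*m^2 - 3.8779*m + 5.8644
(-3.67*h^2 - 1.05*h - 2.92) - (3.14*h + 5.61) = -3.67*h^2 - 4.19*h - 8.53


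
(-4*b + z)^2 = 16*b^2 - 8*b*z + z^2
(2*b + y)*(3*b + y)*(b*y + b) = 6*b^3*y + 6*b^3 + 5*b^2*y^2 + 5*b^2*y + b*y^3 + b*y^2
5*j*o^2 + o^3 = o^2*(5*j + o)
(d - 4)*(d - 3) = d^2 - 7*d + 12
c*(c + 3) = c^2 + 3*c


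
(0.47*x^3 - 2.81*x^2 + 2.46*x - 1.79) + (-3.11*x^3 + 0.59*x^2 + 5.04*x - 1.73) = -2.64*x^3 - 2.22*x^2 + 7.5*x - 3.52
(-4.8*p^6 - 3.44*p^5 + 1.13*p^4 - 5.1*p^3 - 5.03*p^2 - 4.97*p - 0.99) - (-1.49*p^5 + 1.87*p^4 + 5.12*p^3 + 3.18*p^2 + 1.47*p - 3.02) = -4.8*p^6 - 1.95*p^5 - 0.74*p^4 - 10.22*p^3 - 8.21*p^2 - 6.44*p + 2.03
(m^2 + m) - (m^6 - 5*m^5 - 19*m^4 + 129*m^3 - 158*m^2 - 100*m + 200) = -m^6 + 5*m^5 + 19*m^4 - 129*m^3 + 159*m^2 + 101*m - 200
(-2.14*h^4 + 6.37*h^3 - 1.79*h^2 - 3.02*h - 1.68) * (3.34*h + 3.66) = -7.1476*h^5 + 13.4434*h^4 + 17.3356*h^3 - 16.6382*h^2 - 16.6644*h - 6.1488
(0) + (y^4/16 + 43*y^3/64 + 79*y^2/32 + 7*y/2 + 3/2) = y^4/16 + 43*y^3/64 + 79*y^2/32 + 7*y/2 + 3/2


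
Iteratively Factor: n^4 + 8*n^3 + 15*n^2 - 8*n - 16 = (n + 4)*(n^3 + 4*n^2 - n - 4) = (n - 1)*(n + 4)*(n^2 + 5*n + 4) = (n - 1)*(n + 1)*(n + 4)*(n + 4)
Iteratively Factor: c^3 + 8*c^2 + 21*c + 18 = (c + 3)*(c^2 + 5*c + 6) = (c + 3)^2*(c + 2)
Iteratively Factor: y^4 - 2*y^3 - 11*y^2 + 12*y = (y - 4)*(y^3 + 2*y^2 - 3*y) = (y - 4)*(y + 3)*(y^2 - y) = y*(y - 4)*(y + 3)*(y - 1)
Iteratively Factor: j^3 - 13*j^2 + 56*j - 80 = (j - 5)*(j^2 - 8*j + 16) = (j - 5)*(j - 4)*(j - 4)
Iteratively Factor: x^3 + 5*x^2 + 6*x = (x)*(x^2 + 5*x + 6) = x*(x + 3)*(x + 2)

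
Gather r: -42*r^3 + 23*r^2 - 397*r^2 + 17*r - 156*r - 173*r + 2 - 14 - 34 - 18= -42*r^3 - 374*r^2 - 312*r - 64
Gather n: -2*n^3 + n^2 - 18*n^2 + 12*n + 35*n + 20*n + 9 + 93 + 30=-2*n^3 - 17*n^2 + 67*n + 132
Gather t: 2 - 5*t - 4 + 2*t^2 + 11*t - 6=2*t^2 + 6*t - 8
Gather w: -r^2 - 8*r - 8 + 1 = -r^2 - 8*r - 7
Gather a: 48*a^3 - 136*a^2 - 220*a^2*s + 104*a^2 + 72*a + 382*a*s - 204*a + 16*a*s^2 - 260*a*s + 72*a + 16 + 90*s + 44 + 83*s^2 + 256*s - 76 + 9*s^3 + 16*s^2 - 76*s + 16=48*a^3 + a^2*(-220*s - 32) + a*(16*s^2 + 122*s - 60) + 9*s^3 + 99*s^2 + 270*s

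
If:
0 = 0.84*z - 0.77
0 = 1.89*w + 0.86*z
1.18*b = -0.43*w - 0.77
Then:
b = -0.50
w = -0.42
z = 0.92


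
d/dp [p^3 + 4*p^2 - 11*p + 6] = 3*p^2 + 8*p - 11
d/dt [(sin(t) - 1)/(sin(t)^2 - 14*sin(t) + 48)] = (2*sin(t) + cos(t)^2 + 33)*cos(t)/(sin(t)^2 - 14*sin(t) + 48)^2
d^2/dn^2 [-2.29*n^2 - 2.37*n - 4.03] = -4.58000000000000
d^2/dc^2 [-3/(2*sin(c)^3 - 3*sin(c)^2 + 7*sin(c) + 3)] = 3*(36*sin(c)^6 - 66*sin(c)^5 + 16*sin(c)^4 - 21*sin(c)^3 - 53*sin(c)^2 + 141*sin(c) - 116)/(2*sin(c)^3 - 3*sin(c)^2 + 7*sin(c) + 3)^3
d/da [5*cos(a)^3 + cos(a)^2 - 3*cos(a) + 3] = (-15*cos(a)^2 - 2*cos(a) + 3)*sin(a)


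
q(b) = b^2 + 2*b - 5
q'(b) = 2*b + 2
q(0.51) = -3.72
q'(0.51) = 3.02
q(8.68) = 87.70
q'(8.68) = 19.36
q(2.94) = 9.52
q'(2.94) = 7.88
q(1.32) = -0.62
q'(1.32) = 4.64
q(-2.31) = -4.28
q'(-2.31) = -2.62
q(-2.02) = -4.96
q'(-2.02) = -2.04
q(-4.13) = 3.80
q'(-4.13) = -6.26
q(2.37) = 5.36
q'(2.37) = 6.74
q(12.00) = 163.00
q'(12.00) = 26.00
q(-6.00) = 19.00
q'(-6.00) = -10.00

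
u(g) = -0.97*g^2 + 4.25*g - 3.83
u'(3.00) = -1.57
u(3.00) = 0.19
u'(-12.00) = 27.53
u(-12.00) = -194.51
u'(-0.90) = 6.00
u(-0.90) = -8.44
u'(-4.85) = 13.66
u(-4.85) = -47.26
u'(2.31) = -0.23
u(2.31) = 0.81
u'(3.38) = -2.31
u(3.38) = -0.55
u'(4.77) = -5.00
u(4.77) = -5.63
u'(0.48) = 3.32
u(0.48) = -2.01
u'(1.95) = 0.47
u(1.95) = 0.77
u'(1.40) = 1.53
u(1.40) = 0.22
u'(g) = 4.25 - 1.94*g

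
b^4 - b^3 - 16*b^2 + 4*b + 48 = (b - 4)*(b - 2)*(b + 2)*(b + 3)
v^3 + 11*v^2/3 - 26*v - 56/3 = (v - 4)*(v + 2/3)*(v + 7)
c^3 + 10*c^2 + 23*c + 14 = (c + 1)*(c + 2)*(c + 7)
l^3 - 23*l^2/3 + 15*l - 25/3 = (l - 5)*(l - 5/3)*(l - 1)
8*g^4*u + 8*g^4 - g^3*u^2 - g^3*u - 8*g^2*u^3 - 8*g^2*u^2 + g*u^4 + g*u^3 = (-8*g + u)*(-g + u)*(g + u)*(g*u + g)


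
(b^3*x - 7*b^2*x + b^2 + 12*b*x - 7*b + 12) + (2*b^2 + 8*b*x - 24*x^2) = b^3*x - 7*b^2*x + 3*b^2 + 20*b*x - 7*b - 24*x^2 + 12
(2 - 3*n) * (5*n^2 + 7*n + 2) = -15*n^3 - 11*n^2 + 8*n + 4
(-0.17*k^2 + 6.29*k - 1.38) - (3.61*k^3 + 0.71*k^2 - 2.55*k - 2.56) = -3.61*k^3 - 0.88*k^2 + 8.84*k + 1.18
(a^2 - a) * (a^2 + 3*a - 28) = a^4 + 2*a^3 - 31*a^2 + 28*a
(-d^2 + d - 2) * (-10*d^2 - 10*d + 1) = 10*d^4 + 9*d^2 + 21*d - 2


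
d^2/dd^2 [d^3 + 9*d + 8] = 6*d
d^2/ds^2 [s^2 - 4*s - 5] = 2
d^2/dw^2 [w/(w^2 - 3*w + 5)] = 2*(w*(2*w - 3)^2 + 3*(1 - w)*(w^2 - 3*w + 5))/(w^2 - 3*w + 5)^3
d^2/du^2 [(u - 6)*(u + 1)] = 2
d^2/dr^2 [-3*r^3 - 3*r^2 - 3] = -18*r - 6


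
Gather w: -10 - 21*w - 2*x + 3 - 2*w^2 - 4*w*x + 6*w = -2*w^2 + w*(-4*x - 15) - 2*x - 7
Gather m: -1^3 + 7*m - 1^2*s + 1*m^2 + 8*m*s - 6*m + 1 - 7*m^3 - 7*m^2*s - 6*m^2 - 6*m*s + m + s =-7*m^3 + m^2*(-7*s - 5) + m*(2*s + 2)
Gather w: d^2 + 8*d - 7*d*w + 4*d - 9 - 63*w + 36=d^2 + 12*d + w*(-7*d - 63) + 27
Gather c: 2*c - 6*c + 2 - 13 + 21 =10 - 4*c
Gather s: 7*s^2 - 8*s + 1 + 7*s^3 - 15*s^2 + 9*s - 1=7*s^3 - 8*s^2 + s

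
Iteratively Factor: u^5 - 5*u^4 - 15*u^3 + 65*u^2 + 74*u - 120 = (u + 2)*(u^4 - 7*u^3 - u^2 + 67*u - 60) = (u - 4)*(u + 2)*(u^3 - 3*u^2 - 13*u + 15) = (u - 5)*(u - 4)*(u + 2)*(u^2 + 2*u - 3) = (u - 5)*(u - 4)*(u - 1)*(u + 2)*(u + 3)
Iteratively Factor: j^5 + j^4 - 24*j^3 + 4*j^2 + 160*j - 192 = (j + 4)*(j^4 - 3*j^3 - 12*j^2 + 52*j - 48) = (j - 2)*(j + 4)*(j^3 - j^2 - 14*j + 24) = (j - 2)*(j + 4)^2*(j^2 - 5*j + 6) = (j - 3)*(j - 2)*(j + 4)^2*(j - 2)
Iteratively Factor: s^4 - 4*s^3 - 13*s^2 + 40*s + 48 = (s + 1)*(s^3 - 5*s^2 - 8*s + 48) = (s - 4)*(s + 1)*(s^2 - s - 12) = (s - 4)*(s + 1)*(s + 3)*(s - 4)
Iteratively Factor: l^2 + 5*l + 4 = (l + 4)*(l + 1)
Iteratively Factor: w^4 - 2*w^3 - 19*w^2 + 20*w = (w)*(w^3 - 2*w^2 - 19*w + 20) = w*(w - 1)*(w^2 - w - 20) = w*(w - 1)*(w + 4)*(w - 5)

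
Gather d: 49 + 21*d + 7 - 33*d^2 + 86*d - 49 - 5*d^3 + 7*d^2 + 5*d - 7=-5*d^3 - 26*d^2 + 112*d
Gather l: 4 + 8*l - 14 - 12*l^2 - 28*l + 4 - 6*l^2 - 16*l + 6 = -18*l^2 - 36*l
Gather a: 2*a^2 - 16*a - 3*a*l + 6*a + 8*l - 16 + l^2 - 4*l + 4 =2*a^2 + a*(-3*l - 10) + l^2 + 4*l - 12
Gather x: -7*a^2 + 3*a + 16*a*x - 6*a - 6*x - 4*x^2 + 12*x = -7*a^2 - 3*a - 4*x^2 + x*(16*a + 6)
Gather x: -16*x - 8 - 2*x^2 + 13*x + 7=-2*x^2 - 3*x - 1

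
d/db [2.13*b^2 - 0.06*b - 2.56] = 4.26*b - 0.06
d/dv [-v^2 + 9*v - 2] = 9 - 2*v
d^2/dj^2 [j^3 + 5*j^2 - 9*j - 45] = 6*j + 10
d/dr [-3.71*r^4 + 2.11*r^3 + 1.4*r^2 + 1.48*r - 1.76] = -14.84*r^3 + 6.33*r^2 + 2.8*r + 1.48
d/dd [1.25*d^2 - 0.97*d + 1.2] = 2.5*d - 0.97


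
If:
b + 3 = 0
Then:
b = -3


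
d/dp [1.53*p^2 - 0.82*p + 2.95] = 3.06*p - 0.82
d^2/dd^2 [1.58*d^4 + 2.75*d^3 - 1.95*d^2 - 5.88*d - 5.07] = 18.96*d^2 + 16.5*d - 3.9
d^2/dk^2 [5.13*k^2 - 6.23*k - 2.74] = 10.2600000000000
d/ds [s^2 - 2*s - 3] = 2*s - 2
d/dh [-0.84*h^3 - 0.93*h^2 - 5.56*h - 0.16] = -2.52*h^2 - 1.86*h - 5.56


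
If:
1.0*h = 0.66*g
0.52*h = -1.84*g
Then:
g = 0.00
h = 0.00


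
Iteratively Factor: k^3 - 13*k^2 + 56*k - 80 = (k - 4)*(k^2 - 9*k + 20) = (k - 4)^2*(k - 5)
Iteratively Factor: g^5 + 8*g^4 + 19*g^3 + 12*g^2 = (g + 1)*(g^4 + 7*g^3 + 12*g^2) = g*(g + 1)*(g^3 + 7*g^2 + 12*g) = g*(g + 1)*(g + 4)*(g^2 + 3*g) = g^2*(g + 1)*(g + 4)*(g + 3)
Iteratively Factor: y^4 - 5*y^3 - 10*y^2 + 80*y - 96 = (y + 4)*(y^3 - 9*y^2 + 26*y - 24) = (y - 2)*(y + 4)*(y^2 - 7*y + 12) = (y - 3)*(y - 2)*(y + 4)*(y - 4)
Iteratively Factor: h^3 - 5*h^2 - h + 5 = (h - 1)*(h^2 - 4*h - 5) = (h - 1)*(h + 1)*(h - 5)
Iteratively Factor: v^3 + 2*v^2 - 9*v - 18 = (v + 3)*(v^2 - v - 6) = (v - 3)*(v + 3)*(v + 2)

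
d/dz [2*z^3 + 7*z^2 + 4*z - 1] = 6*z^2 + 14*z + 4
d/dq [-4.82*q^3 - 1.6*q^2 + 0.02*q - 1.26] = -14.46*q^2 - 3.2*q + 0.02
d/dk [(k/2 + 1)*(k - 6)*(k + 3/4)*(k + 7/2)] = 2*k^3 + 3*k^2/8 - 211*k/8 - 123/4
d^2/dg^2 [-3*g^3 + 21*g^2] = 42 - 18*g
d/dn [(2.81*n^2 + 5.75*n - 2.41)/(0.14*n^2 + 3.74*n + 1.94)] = (9.7044*n^2 + 11.5776*n + 20.1684)/(0.0196*n^4 + 1.0472*n^3 + 14.5308*n^2 + 14.5112*n + 3.7636)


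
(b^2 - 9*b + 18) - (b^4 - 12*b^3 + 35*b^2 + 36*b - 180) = -b^4 + 12*b^3 - 34*b^2 - 45*b + 198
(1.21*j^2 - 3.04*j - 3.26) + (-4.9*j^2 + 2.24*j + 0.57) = -3.69*j^2 - 0.8*j - 2.69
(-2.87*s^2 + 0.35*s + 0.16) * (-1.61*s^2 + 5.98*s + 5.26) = 4.6207*s^4 - 17.7261*s^3 - 13.2608*s^2 + 2.7978*s + 0.8416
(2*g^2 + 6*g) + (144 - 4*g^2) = -2*g^2 + 6*g + 144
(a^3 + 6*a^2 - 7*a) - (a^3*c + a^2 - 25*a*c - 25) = -a^3*c + a^3 + 5*a^2 + 25*a*c - 7*a + 25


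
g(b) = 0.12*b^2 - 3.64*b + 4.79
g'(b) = 0.24*b - 3.64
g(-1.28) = 9.65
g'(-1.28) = -3.95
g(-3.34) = 18.29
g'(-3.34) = -4.44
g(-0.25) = 5.71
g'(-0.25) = -3.70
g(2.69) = -4.13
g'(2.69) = -2.99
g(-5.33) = 27.60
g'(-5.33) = -4.92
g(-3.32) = 18.20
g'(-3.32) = -4.44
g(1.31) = 0.23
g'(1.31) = -3.33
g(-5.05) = 26.23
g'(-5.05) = -4.85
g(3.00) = -5.05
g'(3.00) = -2.92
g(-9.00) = 47.27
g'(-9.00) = -5.80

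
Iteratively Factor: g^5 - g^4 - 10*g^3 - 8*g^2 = (g + 2)*(g^4 - 3*g^3 - 4*g^2) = (g - 4)*(g + 2)*(g^3 + g^2) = g*(g - 4)*(g + 2)*(g^2 + g) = g^2*(g - 4)*(g + 2)*(g + 1)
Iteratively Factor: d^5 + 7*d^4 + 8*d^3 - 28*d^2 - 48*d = (d)*(d^4 + 7*d^3 + 8*d^2 - 28*d - 48) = d*(d + 4)*(d^3 + 3*d^2 - 4*d - 12) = d*(d + 3)*(d + 4)*(d^2 - 4) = d*(d + 2)*(d + 3)*(d + 4)*(d - 2)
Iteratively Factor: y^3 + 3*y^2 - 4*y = (y - 1)*(y^2 + 4*y) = (y - 1)*(y + 4)*(y)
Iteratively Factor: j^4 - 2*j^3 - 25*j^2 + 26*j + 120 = (j - 3)*(j^3 + j^2 - 22*j - 40) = (j - 5)*(j - 3)*(j^2 + 6*j + 8) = (j - 5)*(j - 3)*(j + 4)*(j + 2)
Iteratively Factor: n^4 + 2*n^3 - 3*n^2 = (n + 3)*(n^3 - n^2) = n*(n + 3)*(n^2 - n) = n^2*(n + 3)*(n - 1)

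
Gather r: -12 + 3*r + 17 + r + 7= 4*r + 12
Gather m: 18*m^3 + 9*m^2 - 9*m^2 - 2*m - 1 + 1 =18*m^3 - 2*m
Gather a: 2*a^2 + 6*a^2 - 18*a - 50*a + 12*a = 8*a^2 - 56*a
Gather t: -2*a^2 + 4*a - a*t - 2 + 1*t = -2*a^2 + 4*a + t*(1 - a) - 2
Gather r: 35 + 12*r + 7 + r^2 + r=r^2 + 13*r + 42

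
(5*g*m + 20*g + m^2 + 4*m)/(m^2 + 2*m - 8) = (5*g + m)/(m - 2)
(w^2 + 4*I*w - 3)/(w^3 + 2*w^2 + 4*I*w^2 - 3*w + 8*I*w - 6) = 1/(w + 2)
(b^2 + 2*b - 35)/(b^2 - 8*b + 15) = (b + 7)/(b - 3)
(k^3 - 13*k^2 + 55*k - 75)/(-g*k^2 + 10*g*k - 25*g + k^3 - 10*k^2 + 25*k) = (3 - k)/(g - k)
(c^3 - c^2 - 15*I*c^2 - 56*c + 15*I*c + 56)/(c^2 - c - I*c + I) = (c^2 - 15*I*c - 56)/(c - I)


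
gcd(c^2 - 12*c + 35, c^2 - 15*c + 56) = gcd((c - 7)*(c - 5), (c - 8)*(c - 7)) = c - 7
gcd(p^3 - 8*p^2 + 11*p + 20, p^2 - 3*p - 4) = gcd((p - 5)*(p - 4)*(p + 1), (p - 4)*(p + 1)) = p^2 - 3*p - 4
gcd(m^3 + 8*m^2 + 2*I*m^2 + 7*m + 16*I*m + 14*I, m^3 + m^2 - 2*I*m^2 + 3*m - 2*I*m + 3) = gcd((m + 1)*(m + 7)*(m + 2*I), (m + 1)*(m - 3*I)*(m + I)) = m + 1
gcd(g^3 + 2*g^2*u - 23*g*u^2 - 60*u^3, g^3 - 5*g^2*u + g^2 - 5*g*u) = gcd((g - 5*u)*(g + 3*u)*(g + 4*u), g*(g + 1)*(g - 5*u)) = -g + 5*u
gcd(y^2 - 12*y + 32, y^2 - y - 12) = y - 4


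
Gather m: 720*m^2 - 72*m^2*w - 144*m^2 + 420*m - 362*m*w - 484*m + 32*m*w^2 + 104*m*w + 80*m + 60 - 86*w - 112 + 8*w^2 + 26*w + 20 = m^2*(576 - 72*w) + m*(32*w^2 - 258*w + 16) + 8*w^2 - 60*w - 32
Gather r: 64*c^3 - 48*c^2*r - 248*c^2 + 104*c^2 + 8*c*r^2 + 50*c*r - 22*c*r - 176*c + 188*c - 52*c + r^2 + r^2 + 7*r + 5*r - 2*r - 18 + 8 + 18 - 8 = 64*c^3 - 144*c^2 - 40*c + r^2*(8*c + 2) + r*(-48*c^2 + 28*c + 10)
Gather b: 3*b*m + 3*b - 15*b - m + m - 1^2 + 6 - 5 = b*(3*m - 12)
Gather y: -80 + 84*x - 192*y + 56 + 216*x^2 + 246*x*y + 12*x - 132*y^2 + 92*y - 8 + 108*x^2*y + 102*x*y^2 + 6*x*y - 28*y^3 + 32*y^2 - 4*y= 216*x^2 + 96*x - 28*y^3 + y^2*(102*x - 100) + y*(108*x^2 + 252*x - 104) - 32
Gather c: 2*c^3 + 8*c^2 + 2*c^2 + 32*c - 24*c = 2*c^3 + 10*c^2 + 8*c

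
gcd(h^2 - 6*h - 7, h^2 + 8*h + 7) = h + 1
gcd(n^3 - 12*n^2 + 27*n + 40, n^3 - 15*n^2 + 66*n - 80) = n^2 - 13*n + 40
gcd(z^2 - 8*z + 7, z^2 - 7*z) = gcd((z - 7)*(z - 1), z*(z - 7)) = z - 7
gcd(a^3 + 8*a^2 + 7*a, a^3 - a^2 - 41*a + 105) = a + 7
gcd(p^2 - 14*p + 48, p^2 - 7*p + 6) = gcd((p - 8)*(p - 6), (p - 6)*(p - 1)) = p - 6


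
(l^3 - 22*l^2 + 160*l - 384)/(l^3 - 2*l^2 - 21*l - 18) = (l^2 - 16*l + 64)/(l^2 + 4*l + 3)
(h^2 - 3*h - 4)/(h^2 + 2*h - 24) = (h + 1)/(h + 6)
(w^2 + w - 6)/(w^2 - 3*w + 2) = (w + 3)/(w - 1)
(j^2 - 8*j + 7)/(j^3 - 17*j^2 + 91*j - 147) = (j - 1)/(j^2 - 10*j + 21)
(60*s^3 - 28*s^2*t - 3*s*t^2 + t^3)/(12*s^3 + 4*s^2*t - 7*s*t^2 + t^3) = (5*s + t)/(s + t)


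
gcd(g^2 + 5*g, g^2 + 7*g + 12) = 1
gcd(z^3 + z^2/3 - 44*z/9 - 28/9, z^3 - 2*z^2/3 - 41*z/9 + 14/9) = z^2 - z/3 - 14/3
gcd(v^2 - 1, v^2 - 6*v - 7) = v + 1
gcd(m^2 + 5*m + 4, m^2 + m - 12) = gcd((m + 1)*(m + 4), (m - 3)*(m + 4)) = m + 4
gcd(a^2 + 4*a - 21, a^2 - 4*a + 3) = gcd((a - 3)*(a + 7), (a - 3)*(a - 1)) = a - 3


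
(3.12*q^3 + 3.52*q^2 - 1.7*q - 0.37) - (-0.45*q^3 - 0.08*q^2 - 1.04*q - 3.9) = 3.57*q^3 + 3.6*q^2 - 0.66*q + 3.53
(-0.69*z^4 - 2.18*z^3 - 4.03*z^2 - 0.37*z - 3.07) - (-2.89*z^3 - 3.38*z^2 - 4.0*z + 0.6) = -0.69*z^4 + 0.71*z^3 - 0.65*z^2 + 3.63*z - 3.67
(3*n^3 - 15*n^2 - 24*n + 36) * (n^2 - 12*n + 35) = 3*n^5 - 51*n^4 + 261*n^3 - 201*n^2 - 1272*n + 1260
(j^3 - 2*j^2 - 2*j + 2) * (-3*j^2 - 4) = -3*j^5 + 6*j^4 + 2*j^3 + 2*j^2 + 8*j - 8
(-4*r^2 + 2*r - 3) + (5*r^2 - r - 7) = r^2 + r - 10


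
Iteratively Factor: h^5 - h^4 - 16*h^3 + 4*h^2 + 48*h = (h)*(h^4 - h^3 - 16*h^2 + 4*h + 48) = h*(h + 2)*(h^3 - 3*h^2 - 10*h + 24) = h*(h + 2)*(h + 3)*(h^2 - 6*h + 8) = h*(h - 2)*(h + 2)*(h + 3)*(h - 4)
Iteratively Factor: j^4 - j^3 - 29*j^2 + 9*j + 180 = (j - 5)*(j^3 + 4*j^2 - 9*j - 36) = (j - 5)*(j - 3)*(j^2 + 7*j + 12) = (j - 5)*(j - 3)*(j + 4)*(j + 3)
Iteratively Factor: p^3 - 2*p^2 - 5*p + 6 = (p + 2)*(p^2 - 4*p + 3) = (p - 3)*(p + 2)*(p - 1)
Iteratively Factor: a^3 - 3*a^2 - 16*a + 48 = (a - 4)*(a^2 + a - 12) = (a - 4)*(a - 3)*(a + 4)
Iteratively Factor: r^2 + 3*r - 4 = (r + 4)*(r - 1)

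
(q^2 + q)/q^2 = (q + 1)/q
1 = 1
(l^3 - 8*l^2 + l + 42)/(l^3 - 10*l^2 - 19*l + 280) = (l^2 - l - 6)/(l^2 - 3*l - 40)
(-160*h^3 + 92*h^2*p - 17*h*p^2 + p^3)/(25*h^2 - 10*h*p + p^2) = (32*h^2 - 12*h*p + p^2)/(-5*h + p)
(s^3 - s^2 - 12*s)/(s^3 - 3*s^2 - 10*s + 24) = s/(s - 2)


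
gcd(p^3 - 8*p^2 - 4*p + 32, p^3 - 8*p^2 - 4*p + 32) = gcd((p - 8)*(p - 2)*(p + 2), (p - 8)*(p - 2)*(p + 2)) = p^3 - 8*p^2 - 4*p + 32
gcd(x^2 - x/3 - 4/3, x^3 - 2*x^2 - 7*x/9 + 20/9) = x^2 - x/3 - 4/3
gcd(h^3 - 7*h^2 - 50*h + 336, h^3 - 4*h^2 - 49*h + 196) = h + 7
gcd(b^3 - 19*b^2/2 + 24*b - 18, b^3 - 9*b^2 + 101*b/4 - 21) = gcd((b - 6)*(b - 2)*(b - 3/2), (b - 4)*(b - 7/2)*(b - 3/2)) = b - 3/2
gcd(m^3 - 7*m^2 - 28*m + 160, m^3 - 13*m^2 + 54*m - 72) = m - 4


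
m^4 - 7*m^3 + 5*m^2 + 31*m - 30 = (m - 5)*(m - 3)*(m - 1)*(m + 2)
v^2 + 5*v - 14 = (v - 2)*(v + 7)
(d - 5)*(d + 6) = d^2 + d - 30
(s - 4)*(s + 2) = s^2 - 2*s - 8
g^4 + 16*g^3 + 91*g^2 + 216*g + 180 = (g + 2)*(g + 3)*(g + 5)*(g + 6)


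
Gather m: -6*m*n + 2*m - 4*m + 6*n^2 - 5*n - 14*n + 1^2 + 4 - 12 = m*(-6*n - 2) + 6*n^2 - 19*n - 7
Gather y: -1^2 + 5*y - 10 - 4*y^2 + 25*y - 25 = -4*y^2 + 30*y - 36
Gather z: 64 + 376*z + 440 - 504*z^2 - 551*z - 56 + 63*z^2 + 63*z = -441*z^2 - 112*z + 448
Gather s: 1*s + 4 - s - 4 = 0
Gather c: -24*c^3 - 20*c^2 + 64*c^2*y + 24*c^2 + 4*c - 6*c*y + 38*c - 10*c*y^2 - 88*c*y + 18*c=-24*c^3 + c^2*(64*y + 4) + c*(-10*y^2 - 94*y + 60)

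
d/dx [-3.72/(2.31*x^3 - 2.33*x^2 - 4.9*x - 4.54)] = (25.7796*x^2 - 17.3352*x - 18.228)/(-2.31*x^3 + 2.33*x^2 + 4.9*x + 4.54)^2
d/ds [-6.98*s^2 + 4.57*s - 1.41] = 4.57 - 13.96*s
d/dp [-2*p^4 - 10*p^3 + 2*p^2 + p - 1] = -8*p^3 - 30*p^2 + 4*p + 1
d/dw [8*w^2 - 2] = 16*w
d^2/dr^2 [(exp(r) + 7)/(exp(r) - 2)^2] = (exp(2*r) + 36*exp(r) + 32)*exp(r)/(exp(4*r) - 8*exp(3*r) + 24*exp(2*r) - 32*exp(r) + 16)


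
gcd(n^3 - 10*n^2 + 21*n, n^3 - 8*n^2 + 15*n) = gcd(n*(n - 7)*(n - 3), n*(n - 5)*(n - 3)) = n^2 - 3*n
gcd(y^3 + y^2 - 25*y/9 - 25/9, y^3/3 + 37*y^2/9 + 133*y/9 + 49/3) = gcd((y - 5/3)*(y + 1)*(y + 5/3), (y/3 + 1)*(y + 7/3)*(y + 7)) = 1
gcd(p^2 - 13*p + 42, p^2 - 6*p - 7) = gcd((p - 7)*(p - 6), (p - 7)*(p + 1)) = p - 7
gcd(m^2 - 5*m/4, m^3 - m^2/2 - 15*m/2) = m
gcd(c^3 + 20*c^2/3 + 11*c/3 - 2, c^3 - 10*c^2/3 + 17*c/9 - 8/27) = c - 1/3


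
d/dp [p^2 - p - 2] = 2*p - 1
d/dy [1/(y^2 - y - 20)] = (1 - 2*y)/(-y^2 + y + 20)^2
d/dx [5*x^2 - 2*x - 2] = 10*x - 2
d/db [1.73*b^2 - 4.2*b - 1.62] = 3.46*b - 4.2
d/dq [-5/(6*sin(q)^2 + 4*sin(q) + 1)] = 20*(3*sin(q) + 1)*cos(q)/(6*sin(q)^2 + 4*sin(q) + 1)^2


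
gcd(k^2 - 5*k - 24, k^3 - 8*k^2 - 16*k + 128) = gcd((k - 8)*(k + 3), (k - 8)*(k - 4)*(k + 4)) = k - 8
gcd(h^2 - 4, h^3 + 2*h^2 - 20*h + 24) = h - 2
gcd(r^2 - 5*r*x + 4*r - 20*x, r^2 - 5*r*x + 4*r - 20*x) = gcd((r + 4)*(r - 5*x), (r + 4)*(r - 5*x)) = -r^2 + 5*r*x - 4*r + 20*x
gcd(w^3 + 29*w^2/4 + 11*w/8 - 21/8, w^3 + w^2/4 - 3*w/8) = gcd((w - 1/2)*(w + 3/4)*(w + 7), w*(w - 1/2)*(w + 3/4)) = w^2 + w/4 - 3/8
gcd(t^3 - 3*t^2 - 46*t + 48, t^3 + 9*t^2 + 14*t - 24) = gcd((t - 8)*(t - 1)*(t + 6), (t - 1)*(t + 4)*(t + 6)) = t^2 + 5*t - 6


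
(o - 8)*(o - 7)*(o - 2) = o^3 - 17*o^2 + 86*o - 112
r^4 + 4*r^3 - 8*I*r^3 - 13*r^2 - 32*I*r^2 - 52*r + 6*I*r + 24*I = (r + 4)*(r - 6*I)*(r - I)^2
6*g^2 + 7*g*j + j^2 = (g + j)*(6*g + j)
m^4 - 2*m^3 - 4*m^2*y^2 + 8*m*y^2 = m*(m - 2)*(m - 2*y)*(m + 2*y)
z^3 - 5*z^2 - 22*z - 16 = (z - 8)*(z + 1)*(z + 2)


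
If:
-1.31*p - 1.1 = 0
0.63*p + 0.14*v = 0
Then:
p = -0.84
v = 3.78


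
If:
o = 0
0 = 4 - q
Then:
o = 0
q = 4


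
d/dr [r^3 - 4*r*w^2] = 3*r^2 - 4*w^2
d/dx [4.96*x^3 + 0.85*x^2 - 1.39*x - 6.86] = 14.88*x^2 + 1.7*x - 1.39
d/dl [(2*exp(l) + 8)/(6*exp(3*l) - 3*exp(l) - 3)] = 2*(-(exp(l) + 4)*(6*exp(2*l) - 1) + 2*exp(3*l) - exp(l) - 1)*exp(l)/(3*(-2*exp(3*l) + exp(l) + 1)^2)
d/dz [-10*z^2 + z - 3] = 1 - 20*z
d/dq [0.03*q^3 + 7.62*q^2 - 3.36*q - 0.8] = 0.09*q^2 + 15.24*q - 3.36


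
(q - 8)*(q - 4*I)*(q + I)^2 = q^4 - 8*q^3 - 2*I*q^3 + 7*q^2 + 16*I*q^2 - 56*q + 4*I*q - 32*I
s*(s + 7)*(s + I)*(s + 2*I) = s^4 + 7*s^3 + 3*I*s^3 - 2*s^2 + 21*I*s^2 - 14*s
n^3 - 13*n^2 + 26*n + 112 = (n - 8)*(n - 7)*(n + 2)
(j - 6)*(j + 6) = j^2 - 36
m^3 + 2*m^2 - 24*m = m*(m - 4)*(m + 6)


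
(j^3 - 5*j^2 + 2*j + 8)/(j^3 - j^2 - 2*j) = (j - 4)/j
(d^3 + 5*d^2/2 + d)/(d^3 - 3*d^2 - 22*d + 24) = d*(2*d^2 + 5*d + 2)/(2*(d^3 - 3*d^2 - 22*d + 24))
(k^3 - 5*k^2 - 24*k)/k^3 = 1 - 5/k - 24/k^2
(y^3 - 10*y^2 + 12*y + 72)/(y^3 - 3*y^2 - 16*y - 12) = (y - 6)/(y + 1)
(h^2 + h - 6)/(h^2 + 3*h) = (h - 2)/h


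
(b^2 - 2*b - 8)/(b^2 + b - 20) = (b + 2)/(b + 5)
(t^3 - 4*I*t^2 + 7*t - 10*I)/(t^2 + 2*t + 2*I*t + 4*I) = (t^2 - 6*I*t - 5)/(t + 2)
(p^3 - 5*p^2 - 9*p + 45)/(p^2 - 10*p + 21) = (p^2 - 2*p - 15)/(p - 7)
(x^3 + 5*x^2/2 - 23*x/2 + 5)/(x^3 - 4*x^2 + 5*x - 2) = (2*x^2 + 9*x - 5)/(2*(x^2 - 2*x + 1))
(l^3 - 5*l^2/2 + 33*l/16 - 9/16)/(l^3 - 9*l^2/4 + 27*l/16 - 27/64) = 4*(l - 1)/(4*l - 3)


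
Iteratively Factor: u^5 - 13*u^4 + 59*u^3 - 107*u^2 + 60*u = (u - 3)*(u^4 - 10*u^3 + 29*u^2 - 20*u) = u*(u - 3)*(u^3 - 10*u^2 + 29*u - 20) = u*(u - 4)*(u - 3)*(u^2 - 6*u + 5) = u*(u - 4)*(u - 3)*(u - 1)*(u - 5)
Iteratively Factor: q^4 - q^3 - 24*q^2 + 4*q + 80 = (q - 5)*(q^3 + 4*q^2 - 4*q - 16) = (q - 5)*(q + 2)*(q^2 + 2*q - 8) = (q - 5)*(q + 2)*(q + 4)*(q - 2)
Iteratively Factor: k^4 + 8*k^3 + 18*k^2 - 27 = (k - 1)*(k^3 + 9*k^2 + 27*k + 27) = (k - 1)*(k + 3)*(k^2 + 6*k + 9) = (k - 1)*(k + 3)^2*(k + 3)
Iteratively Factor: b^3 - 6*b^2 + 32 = (b - 4)*(b^2 - 2*b - 8) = (b - 4)^2*(b + 2)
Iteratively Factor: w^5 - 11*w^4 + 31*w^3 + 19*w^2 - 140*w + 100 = (w + 2)*(w^4 - 13*w^3 + 57*w^2 - 95*w + 50) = (w - 5)*(w + 2)*(w^3 - 8*w^2 + 17*w - 10) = (w - 5)^2*(w + 2)*(w^2 - 3*w + 2) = (w - 5)^2*(w - 2)*(w + 2)*(w - 1)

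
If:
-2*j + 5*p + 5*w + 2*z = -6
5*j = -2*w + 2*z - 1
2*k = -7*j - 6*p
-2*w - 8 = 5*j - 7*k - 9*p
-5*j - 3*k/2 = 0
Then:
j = -108/505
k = 72/101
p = 6/505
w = -463/505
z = -961/1010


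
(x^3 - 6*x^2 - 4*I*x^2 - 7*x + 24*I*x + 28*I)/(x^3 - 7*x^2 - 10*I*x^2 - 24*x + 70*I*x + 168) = (x + 1)/(x - 6*I)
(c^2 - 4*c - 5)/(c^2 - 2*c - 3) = (c - 5)/(c - 3)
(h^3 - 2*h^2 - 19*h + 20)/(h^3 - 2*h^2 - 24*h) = (h^2 - 6*h + 5)/(h*(h - 6))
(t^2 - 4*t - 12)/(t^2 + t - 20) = (t^2 - 4*t - 12)/(t^2 + t - 20)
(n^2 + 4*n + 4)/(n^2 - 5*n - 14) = (n + 2)/(n - 7)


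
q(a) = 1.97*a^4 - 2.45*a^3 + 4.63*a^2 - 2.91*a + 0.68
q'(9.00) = 5229.60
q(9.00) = 11488.64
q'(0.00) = -2.91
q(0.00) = 0.68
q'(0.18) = -1.44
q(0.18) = 0.29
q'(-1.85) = -95.09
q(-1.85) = 60.50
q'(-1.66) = -74.58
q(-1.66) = 44.43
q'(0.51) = 0.95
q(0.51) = 0.21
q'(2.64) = 115.30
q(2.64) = 75.88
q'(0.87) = 4.77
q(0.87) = 1.17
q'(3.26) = 222.18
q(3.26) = 178.02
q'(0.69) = 2.57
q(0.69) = 0.52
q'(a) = 7.88*a^3 - 7.35*a^2 + 9.26*a - 2.91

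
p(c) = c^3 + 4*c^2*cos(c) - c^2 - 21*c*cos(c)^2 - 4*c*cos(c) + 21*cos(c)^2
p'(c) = -4*c^2*sin(c) + 3*c^2 + 42*c*sin(c)*cos(c) + 4*c*sin(c) + 8*c*cos(c) - 2*c - 42*sin(c)*cos(c) - 21*cos(c)^2 - 4*cos(c)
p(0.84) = 1.03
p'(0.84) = -10.04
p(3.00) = -46.92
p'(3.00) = -34.50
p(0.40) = 9.71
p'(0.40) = -27.54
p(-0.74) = 22.78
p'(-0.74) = 24.21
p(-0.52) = 26.37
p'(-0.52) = 8.05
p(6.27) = 228.69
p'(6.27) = 129.38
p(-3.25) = -11.61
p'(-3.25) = 60.48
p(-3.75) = -58.10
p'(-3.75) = 116.29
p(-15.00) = -4135.39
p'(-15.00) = 1079.38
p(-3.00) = -1.19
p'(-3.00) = 23.44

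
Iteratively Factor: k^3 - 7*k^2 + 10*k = (k - 2)*(k^2 - 5*k) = k*(k - 2)*(k - 5)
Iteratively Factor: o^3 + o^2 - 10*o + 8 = (o + 4)*(o^2 - 3*o + 2) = (o - 2)*(o + 4)*(o - 1)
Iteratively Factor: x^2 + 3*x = (x)*(x + 3)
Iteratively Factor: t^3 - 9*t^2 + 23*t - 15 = (t - 3)*(t^2 - 6*t + 5) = (t - 5)*(t - 3)*(t - 1)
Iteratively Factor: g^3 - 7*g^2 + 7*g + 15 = (g - 3)*(g^2 - 4*g - 5) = (g - 5)*(g - 3)*(g + 1)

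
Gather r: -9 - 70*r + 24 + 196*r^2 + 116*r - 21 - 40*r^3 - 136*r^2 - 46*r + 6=-40*r^3 + 60*r^2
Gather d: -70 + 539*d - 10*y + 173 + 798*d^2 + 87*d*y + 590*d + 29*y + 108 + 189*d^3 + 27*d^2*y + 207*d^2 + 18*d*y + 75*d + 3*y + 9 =189*d^3 + d^2*(27*y + 1005) + d*(105*y + 1204) + 22*y + 220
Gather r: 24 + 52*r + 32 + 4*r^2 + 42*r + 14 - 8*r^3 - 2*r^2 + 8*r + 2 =-8*r^3 + 2*r^2 + 102*r + 72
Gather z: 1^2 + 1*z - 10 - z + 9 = 0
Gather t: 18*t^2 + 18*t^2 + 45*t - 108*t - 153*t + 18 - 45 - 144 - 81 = 36*t^2 - 216*t - 252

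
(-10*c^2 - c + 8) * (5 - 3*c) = 30*c^3 - 47*c^2 - 29*c + 40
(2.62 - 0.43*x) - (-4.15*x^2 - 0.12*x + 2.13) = 4.15*x^2 - 0.31*x + 0.49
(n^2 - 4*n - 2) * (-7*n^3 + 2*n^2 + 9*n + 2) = -7*n^5 + 30*n^4 + 15*n^3 - 38*n^2 - 26*n - 4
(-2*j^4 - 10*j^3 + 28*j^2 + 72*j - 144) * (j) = -2*j^5 - 10*j^4 + 28*j^3 + 72*j^2 - 144*j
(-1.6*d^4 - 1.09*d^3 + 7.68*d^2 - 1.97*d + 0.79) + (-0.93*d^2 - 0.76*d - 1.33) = -1.6*d^4 - 1.09*d^3 + 6.75*d^2 - 2.73*d - 0.54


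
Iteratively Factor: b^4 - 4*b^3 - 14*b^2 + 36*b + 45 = (b + 3)*(b^3 - 7*b^2 + 7*b + 15) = (b + 1)*(b + 3)*(b^2 - 8*b + 15) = (b - 5)*(b + 1)*(b + 3)*(b - 3)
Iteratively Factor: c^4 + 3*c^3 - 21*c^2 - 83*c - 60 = (c + 3)*(c^3 - 21*c - 20) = (c - 5)*(c + 3)*(c^2 + 5*c + 4) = (c - 5)*(c + 1)*(c + 3)*(c + 4)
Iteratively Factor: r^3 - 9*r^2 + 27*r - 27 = (r - 3)*(r^2 - 6*r + 9) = (r - 3)^2*(r - 3)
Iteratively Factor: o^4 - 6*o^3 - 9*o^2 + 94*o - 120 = (o + 4)*(o^3 - 10*o^2 + 31*o - 30) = (o - 2)*(o + 4)*(o^2 - 8*o + 15) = (o - 5)*(o - 2)*(o + 4)*(o - 3)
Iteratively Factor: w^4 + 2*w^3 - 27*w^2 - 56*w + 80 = (w - 5)*(w^3 + 7*w^2 + 8*w - 16) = (w - 5)*(w + 4)*(w^2 + 3*w - 4) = (w - 5)*(w - 1)*(w + 4)*(w + 4)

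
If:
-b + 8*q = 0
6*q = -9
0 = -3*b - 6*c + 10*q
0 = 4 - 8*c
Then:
No Solution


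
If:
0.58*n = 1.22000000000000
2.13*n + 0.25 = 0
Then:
No Solution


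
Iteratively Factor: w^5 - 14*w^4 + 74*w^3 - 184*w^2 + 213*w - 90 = (w - 3)*(w^4 - 11*w^3 + 41*w^2 - 61*w + 30) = (w - 3)^2*(w^3 - 8*w^2 + 17*w - 10) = (w - 3)^2*(w - 1)*(w^2 - 7*w + 10) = (w - 5)*(w - 3)^2*(w - 1)*(w - 2)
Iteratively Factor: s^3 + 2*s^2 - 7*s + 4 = (s - 1)*(s^2 + 3*s - 4) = (s - 1)*(s + 4)*(s - 1)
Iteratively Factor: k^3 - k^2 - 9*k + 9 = (k - 3)*(k^2 + 2*k - 3) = (k - 3)*(k - 1)*(k + 3)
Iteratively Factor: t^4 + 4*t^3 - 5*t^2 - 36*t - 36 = (t - 3)*(t^3 + 7*t^2 + 16*t + 12) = (t - 3)*(t + 3)*(t^2 + 4*t + 4) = (t - 3)*(t + 2)*(t + 3)*(t + 2)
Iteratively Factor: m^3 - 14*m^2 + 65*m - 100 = (m - 4)*(m^2 - 10*m + 25) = (m - 5)*(m - 4)*(m - 5)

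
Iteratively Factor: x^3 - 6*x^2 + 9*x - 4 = (x - 1)*(x^2 - 5*x + 4) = (x - 1)^2*(x - 4)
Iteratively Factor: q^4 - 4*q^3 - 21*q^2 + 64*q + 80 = (q + 1)*(q^3 - 5*q^2 - 16*q + 80) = (q + 1)*(q + 4)*(q^2 - 9*q + 20) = (q - 5)*(q + 1)*(q + 4)*(q - 4)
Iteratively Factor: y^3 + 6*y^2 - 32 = (y + 4)*(y^2 + 2*y - 8) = (y - 2)*(y + 4)*(y + 4)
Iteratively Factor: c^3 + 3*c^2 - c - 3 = (c - 1)*(c^2 + 4*c + 3) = (c - 1)*(c + 3)*(c + 1)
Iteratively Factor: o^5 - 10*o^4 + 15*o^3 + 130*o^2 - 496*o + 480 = (o + 4)*(o^4 - 14*o^3 + 71*o^2 - 154*o + 120) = (o - 5)*(o + 4)*(o^3 - 9*o^2 + 26*o - 24) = (o - 5)*(o - 4)*(o + 4)*(o^2 - 5*o + 6) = (o - 5)*(o - 4)*(o - 3)*(o + 4)*(o - 2)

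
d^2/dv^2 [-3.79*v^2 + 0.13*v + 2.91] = -7.58000000000000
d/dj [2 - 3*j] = -3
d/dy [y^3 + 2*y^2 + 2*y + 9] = 3*y^2 + 4*y + 2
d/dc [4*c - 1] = 4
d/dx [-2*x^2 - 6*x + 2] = -4*x - 6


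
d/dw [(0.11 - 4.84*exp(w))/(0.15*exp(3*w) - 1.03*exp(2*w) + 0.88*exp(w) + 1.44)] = (1.452*exp(3*w) - 5.0347*exp(2*w) + 0.2266*exp(w) - 7.0664)*exp(w)/(0.0225*exp(6*w) - 0.309*exp(5*w) + 1.3249*exp(4*w) - 1.3808*exp(3*w) - 2.192*exp(2*w) + 2.5344*exp(w) + 2.0736)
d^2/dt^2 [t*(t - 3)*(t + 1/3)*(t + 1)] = 12*t^2 - 10*t - 22/3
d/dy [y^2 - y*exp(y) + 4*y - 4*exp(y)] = -y*exp(y) + 2*y - 5*exp(y) + 4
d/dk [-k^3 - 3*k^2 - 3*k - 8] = -3*k^2 - 6*k - 3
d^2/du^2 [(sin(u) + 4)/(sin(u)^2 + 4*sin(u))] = (cos(u)^2 + 1)/sin(u)^3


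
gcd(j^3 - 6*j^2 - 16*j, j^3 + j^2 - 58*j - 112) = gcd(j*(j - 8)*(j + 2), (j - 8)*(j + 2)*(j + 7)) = j^2 - 6*j - 16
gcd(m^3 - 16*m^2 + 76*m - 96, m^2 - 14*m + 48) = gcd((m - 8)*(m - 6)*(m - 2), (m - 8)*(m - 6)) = m^2 - 14*m + 48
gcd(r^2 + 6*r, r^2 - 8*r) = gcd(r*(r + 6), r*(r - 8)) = r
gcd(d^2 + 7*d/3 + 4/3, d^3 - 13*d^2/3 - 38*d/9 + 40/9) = d + 4/3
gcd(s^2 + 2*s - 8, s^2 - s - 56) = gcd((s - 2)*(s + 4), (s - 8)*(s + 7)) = 1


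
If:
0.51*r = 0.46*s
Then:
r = 0.901960784313726*s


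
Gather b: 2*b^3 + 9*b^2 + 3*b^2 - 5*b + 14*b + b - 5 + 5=2*b^3 + 12*b^2 + 10*b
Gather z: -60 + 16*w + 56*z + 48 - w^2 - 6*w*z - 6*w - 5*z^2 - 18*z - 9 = -w^2 + 10*w - 5*z^2 + z*(38 - 6*w) - 21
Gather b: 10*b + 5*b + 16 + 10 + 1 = 15*b + 27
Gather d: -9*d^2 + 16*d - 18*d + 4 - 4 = -9*d^2 - 2*d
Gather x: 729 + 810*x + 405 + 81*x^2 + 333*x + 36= 81*x^2 + 1143*x + 1170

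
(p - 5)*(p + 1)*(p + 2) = p^3 - 2*p^2 - 13*p - 10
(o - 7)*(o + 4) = o^2 - 3*o - 28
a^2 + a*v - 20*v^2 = (a - 4*v)*(a + 5*v)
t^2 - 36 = (t - 6)*(t + 6)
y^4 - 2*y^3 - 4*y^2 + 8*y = y*(y - 2)^2*(y + 2)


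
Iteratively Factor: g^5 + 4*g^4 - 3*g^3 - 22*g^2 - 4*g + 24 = (g + 3)*(g^4 + g^3 - 6*g^2 - 4*g + 8) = (g + 2)*(g + 3)*(g^3 - g^2 - 4*g + 4) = (g - 1)*(g + 2)*(g + 3)*(g^2 - 4) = (g - 1)*(g + 2)^2*(g + 3)*(g - 2)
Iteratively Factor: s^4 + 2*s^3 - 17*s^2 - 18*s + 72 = (s - 2)*(s^3 + 4*s^2 - 9*s - 36) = (s - 3)*(s - 2)*(s^2 + 7*s + 12) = (s - 3)*(s - 2)*(s + 3)*(s + 4)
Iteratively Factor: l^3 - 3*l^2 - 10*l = (l + 2)*(l^2 - 5*l) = (l - 5)*(l + 2)*(l)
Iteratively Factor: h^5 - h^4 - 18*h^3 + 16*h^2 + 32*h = (h + 1)*(h^4 - 2*h^3 - 16*h^2 + 32*h) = (h - 4)*(h + 1)*(h^3 + 2*h^2 - 8*h) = (h - 4)*(h - 2)*(h + 1)*(h^2 + 4*h) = h*(h - 4)*(h - 2)*(h + 1)*(h + 4)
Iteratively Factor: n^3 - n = (n + 1)*(n^2 - n) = n*(n + 1)*(n - 1)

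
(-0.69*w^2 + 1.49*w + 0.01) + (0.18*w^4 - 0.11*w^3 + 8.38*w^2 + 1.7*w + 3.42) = 0.18*w^4 - 0.11*w^3 + 7.69*w^2 + 3.19*w + 3.43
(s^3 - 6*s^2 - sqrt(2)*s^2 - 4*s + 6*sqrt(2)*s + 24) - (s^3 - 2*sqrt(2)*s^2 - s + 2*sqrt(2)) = -6*s^2 + sqrt(2)*s^2 - 3*s + 6*sqrt(2)*s - 2*sqrt(2) + 24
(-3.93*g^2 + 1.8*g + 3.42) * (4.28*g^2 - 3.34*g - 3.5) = -16.8204*g^4 + 20.8302*g^3 + 22.3806*g^2 - 17.7228*g - 11.97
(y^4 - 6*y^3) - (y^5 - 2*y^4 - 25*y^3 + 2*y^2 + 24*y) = -y^5 + 3*y^4 + 19*y^3 - 2*y^2 - 24*y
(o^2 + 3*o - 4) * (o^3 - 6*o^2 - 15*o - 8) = o^5 - 3*o^4 - 37*o^3 - 29*o^2 + 36*o + 32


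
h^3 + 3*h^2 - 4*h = h*(h - 1)*(h + 4)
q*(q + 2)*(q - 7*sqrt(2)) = q^3 - 7*sqrt(2)*q^2 + 2*q^2 - 14*sqrt(2)*q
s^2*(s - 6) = s^3 - 6*s^2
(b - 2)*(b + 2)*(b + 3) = b^3 + 3*b^2 - 4*b - 12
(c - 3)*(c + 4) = c^2 + c - 12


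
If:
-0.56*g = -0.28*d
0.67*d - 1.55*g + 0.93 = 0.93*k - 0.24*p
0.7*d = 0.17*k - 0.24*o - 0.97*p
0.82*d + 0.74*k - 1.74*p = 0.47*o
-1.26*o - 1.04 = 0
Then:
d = -0.26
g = -0.13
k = 1.19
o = -0.83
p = 0.60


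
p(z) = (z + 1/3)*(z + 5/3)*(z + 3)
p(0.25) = 3.63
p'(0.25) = 9.24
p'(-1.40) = -1.56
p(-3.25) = -1.15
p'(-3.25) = 5.74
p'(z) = (z + 1/3)*(z + 5/3) + (z + 1/3)*(z + 3) + (z + 5/3)*(z + 3)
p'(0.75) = 15.74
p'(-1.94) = -1.55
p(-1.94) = 0.47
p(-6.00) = -73.67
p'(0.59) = 13.50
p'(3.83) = 88.86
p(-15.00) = -2346.67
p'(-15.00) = 531.56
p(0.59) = 7.48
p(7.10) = 658.17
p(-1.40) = -0.46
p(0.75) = 9.82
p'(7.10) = 228.79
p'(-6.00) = 54.56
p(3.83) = 156.30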